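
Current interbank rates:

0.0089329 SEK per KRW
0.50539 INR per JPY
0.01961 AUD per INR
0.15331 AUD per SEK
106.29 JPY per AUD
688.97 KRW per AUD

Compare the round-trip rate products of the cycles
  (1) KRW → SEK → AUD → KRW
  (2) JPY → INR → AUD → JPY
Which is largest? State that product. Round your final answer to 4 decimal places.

(1) 0.0089329 × 0.15331 × 688.97 = 0.94355
(2) 0.50539 × 0.01961 × 106.29 = 1.05341
Highest is cycle (2) at 1.0534 (>1, arbitrage).

1.0534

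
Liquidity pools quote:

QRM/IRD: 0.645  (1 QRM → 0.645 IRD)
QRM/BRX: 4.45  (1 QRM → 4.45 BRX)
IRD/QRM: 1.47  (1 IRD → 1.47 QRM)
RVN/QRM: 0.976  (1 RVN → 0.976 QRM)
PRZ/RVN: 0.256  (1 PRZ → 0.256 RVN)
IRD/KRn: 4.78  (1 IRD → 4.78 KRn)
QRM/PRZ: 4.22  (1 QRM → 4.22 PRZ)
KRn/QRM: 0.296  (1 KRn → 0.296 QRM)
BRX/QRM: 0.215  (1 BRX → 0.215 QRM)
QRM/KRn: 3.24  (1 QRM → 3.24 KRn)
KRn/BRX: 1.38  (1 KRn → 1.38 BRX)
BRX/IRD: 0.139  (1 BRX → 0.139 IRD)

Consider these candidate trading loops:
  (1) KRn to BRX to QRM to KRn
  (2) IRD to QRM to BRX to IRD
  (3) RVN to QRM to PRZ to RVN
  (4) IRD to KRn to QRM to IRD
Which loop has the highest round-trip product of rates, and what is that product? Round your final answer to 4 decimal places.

1.0544

(1) 1.38 × 0.215 × 3.24 = 0.96131
(2) 1.47 × 4.45 × 0.139 = 0.90927
(3) 0.976 × 4.22 × 0.256 = 1.05439
(4) 4.78 × 0.296 × 0.645 = 0.91260
Highest is cycle (3) at 1.0544 (>1, arbitrage).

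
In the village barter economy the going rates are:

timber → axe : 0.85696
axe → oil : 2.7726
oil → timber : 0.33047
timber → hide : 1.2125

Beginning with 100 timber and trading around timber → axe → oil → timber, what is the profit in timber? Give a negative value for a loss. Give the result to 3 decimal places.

100 timber × 0.85696 = 85.696 axe
85.696 axe × 2.7726 = 237.6007296 oil
237.6007296 oil × 0.33047 = 78.519913110912 timber
Net change: 78.519913110912 − 100 = -21.480086889088 timber

-21.480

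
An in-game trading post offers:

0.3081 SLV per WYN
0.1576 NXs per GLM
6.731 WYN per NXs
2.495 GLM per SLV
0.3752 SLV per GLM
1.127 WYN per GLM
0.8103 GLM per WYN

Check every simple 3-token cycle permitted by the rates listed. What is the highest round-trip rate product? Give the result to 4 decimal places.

SLV→GLM→WYN→SLV: 2.495 × 1.127 × 0.3081 = 0.86634
NXs→WYN→GLM→NXs: 6.731 × 0.8103 × 0.1576 = 0.85957
Maximum is SLV→GLM→WYN→SLV at 0.8663; no arbitrage — every cycle loses value.

0.8663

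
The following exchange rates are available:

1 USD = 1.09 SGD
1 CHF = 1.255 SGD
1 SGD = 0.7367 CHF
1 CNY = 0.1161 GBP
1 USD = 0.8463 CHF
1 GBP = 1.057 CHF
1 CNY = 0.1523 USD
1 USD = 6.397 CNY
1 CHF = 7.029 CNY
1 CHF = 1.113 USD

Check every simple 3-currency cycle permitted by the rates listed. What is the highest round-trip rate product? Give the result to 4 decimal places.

0.9060

CHF→CNY→USD→CHF: 7.029 × 0.1523 × 0.8463 = 0.90598
CHF→USD→SGD→CHF: 1.113 × 1.09 × 0.7367 = 0.89374
CHF→CNY→GBP→CHF: 7.029 × 0.1161 × 1.057 = 0.86258
Maximum is CHF→CNY→USD→CHF at 0.9060; no arbitrage — every cycle loses value.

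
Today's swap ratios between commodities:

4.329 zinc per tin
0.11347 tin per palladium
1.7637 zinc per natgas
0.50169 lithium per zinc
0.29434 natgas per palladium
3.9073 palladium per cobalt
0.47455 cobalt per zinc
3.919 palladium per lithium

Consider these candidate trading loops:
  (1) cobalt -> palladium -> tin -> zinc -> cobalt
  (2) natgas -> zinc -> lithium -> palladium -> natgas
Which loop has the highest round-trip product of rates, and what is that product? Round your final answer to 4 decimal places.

1.0207

(1) 3.9073 × 0.11347 × 4.329 × 0.47455 = 0.91081
(2) 1.7637 × 0.50169 × 3.919 × 0.29434 = 1.02067
Highest is cycle (2) at 1.0207 (>1, arbitrage).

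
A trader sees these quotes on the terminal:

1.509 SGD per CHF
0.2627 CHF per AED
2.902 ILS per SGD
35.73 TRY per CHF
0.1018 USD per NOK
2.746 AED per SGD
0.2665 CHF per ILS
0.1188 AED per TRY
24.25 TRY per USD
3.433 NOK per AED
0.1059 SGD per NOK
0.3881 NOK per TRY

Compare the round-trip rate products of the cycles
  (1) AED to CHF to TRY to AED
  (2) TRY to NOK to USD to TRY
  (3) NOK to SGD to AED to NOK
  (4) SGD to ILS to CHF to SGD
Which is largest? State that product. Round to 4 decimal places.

1.1670

(1) 0.2627 × 35.73 × 0.1188 = 1.11509
(2) 0.3881 × 0.1018 × 24.25 = 0.95808
(3) 0.1059 × 2.746 × 3.433 = 0.99832
(4) 2.902 × 0.2665 × 1.509 = 1.16703
Highest is cycle (4) at 1.1670 (>1, arbitrage).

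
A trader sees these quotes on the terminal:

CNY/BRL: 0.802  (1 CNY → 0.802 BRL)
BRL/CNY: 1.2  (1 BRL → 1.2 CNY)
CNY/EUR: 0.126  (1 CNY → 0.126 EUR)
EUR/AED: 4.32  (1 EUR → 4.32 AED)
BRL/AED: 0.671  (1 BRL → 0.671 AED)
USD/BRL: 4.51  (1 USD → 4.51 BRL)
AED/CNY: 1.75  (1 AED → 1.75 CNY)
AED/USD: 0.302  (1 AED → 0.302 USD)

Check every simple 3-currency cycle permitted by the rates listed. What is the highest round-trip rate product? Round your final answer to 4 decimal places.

EUR→AED→CNY→EUR: 4.32 × 1.75 × 0.126 = 0.95256
AED→CNY→BRL→AED: 1.75 × 0.802 × 0.671 = 0.94175
USD→BRL→AED→USD: 4.51 × 0.671 × 0.302 = 0.91392
Maximum is EUR→AED→CNY→EUR at 0.9526; no arbitrage — every cycle loses value.

0.9526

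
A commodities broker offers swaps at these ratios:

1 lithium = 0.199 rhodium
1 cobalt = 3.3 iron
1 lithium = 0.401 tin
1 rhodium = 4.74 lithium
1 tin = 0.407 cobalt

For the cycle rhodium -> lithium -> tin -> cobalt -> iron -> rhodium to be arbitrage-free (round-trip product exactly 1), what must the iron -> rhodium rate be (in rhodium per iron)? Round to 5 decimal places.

0.39171

Known legs of the cycle: 4.74 × 0.401 × 0.407 × 3.3 = 2.552883894
For no arbitrage the full-cycle product must be 1, so the missing rate is 1 / 2.552883894 ≈ 0.3917139.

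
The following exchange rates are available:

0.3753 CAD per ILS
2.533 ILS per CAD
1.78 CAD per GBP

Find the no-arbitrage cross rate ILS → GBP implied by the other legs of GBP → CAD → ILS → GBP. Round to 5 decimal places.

Known legs of the cycle: 1.78 × 2.533 = 4.50874
For no arbitrage the full-cycle product must be 1, so the missing rate is 1 / 4.50874 ≈ 0.2217915.

0.22179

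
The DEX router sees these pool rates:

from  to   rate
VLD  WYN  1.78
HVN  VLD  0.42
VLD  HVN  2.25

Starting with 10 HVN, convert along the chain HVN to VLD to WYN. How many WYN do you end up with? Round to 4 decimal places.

10 HVN × 0.42 = 4.2 VLD
4.2 VLD × 1.78 = 7.476 WYN

7.4760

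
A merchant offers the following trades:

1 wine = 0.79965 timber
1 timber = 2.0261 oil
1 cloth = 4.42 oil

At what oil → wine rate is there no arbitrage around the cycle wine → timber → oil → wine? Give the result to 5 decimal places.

Known legs of the cycle: 0.79965 × 2.0261 = 1.620170865
For no arbitrage the full-cycle product must be 1, so the missing rate is 1 / 1.620170865 ≈ 0.6172189.

0.61722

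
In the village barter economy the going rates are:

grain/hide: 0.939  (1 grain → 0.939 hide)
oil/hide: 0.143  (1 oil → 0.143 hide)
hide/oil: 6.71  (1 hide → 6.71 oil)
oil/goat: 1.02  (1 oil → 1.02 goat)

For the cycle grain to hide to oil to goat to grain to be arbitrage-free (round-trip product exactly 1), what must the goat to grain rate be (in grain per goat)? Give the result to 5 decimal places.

0.15560

Known legs of the cycle: 0.939 × 6.71 × 1.02 = 6.4267038
For no arbitrage the full-cycle product must be 1, so the missing rate is 1 / 6.4267038 ≈ 0.1556008.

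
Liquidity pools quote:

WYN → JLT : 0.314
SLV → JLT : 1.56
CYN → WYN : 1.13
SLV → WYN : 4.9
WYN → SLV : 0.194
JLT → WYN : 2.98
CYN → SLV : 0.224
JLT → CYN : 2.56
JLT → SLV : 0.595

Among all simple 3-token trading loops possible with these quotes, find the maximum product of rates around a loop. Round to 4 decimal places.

0.9155

WYN→JLT→SLV→WYN: 0.314 × 0.595 × 4.9 = 0.91547
WYN→JLT→CYN→WYN: 0.314 × 2.56 × 1.13 = 0.90834
WYN→SLV→JLT→WYN: 0.194 × 1.56 × 2.98 = 0.90187
CYN→SLV→JLT→CYN: 0.224 × 1.56 × 2.56 = 0.89457
Maximum is WYN→JLT→SLV→WYN at 0.9155; no arbitrage — every cycle loses value.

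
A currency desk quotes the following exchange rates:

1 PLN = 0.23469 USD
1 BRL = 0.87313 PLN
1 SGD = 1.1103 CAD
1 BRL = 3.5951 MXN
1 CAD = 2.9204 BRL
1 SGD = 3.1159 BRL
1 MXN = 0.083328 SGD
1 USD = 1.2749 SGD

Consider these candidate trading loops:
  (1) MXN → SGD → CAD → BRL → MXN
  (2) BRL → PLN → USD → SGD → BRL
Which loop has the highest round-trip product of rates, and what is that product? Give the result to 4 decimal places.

0.9714

(1) 0.083328 × 1.1103 × 2.9204 × 3.5951 = 0.97137
(2) 0.87313 × 0.23469 × 1.2749 × 3.1159 = 0.81402
Highest is cycle (1) at 0.9714 (≤1, no arbitrage).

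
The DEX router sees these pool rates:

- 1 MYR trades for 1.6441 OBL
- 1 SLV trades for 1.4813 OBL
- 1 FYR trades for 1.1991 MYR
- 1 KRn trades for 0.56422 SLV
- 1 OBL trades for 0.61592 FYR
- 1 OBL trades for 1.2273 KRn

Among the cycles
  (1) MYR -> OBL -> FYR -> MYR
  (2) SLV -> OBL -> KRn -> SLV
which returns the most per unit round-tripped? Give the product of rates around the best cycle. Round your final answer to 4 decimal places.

1.2142

(1) 1.6441 × 0.61592 × 1.1991 = 1.21425
(2) 1.4813 × 1.2273 × 0.56422 = 1.02575
Highest is cycle (1) at 1.2142 (>1, arbitrage).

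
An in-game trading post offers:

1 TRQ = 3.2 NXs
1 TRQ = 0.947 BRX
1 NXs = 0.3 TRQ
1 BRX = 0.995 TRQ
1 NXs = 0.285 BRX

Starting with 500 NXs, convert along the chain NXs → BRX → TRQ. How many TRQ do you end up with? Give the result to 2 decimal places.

141.79

500 NXs × 0.285 = 142.5 BRX
142.5 BRX × 0.995 = 141.7875 TRQ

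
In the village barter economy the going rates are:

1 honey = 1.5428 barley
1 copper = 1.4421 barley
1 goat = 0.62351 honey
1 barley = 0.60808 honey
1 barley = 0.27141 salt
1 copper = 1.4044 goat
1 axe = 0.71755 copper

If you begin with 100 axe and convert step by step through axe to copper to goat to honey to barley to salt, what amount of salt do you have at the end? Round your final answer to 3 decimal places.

100 axe × 0.71755 = 71.755 copper
71.755 copper × 1.4044 = 100.772722 goat
100.772722 goat × 0.62351 = 62.83279989422 honey
62.83279989422 honey × 1.5428 = 96.938443676802616 barley
96.938443676802616 barley × 0.27141 = 26.31006299832099800856 salt

26.310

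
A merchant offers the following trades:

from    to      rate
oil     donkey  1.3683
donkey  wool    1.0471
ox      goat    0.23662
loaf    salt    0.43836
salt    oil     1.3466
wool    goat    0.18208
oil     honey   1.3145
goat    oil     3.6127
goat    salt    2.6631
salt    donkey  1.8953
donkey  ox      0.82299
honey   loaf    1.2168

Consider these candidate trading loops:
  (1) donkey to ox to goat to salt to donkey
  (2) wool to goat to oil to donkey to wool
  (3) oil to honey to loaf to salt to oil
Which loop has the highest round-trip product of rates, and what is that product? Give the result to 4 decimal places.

(1) 0.82299 × 0.23662 × 2.6631 × 1.8953 = 0.98290
(2) 0.18208 × 3.6127 × 1.3683 × 1.0471 = 0.94246
(3) 1.3145 × 1.2168 × 0.43836 × 1.3466 = 0.94417
Highest is cycle (1) at 0.9829 (≤1, no arbitrage).

0.9829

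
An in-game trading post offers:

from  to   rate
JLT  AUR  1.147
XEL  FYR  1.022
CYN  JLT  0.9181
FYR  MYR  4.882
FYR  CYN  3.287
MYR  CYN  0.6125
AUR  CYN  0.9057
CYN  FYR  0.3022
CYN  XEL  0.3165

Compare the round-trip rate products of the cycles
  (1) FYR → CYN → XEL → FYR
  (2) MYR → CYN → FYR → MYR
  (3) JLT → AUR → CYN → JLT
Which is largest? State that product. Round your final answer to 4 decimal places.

(1) 3.287 × 0.3165 × 1.022 = 1.06322
(2) 0.6125 × 0.3022 × 4.882 = 0.90365
(3) 1.147 × 0.9057 × 0.9181 = 0.95376
Highest is cycle (1) at 1.0632 (>1, arbitrage).

1.0632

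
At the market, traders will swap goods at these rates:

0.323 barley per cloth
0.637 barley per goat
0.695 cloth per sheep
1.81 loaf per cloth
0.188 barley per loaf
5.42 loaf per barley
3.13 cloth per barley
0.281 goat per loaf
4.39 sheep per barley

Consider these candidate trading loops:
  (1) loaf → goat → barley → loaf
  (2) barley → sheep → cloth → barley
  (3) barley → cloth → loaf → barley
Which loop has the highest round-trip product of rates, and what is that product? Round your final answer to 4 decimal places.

(1) 0.281 × 0.637 × 5.42 = 0.97016
(2) 4.39 × 0.695 × 0.323 = 0.98549
(3) 3.13 × 1.81 × 0.188 = 1.06508
Highest is cycle (3) at 1.0651 (>1, arbitrage).

1.0651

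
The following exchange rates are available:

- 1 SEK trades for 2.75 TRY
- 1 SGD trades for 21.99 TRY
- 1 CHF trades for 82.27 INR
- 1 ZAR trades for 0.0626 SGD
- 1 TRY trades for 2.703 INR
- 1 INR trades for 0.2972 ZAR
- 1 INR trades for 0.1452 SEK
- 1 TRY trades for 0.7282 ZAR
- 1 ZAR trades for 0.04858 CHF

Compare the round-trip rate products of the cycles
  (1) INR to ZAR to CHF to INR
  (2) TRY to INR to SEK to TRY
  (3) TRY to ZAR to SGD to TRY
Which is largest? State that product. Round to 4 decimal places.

(1) 0.2972 × 0.04858 × 82.27 = 1.18781
(2) 2.703 × 0.1452 × 2.75 = 1.07931
(3) 0.7282 × 0.0626 × 21.99 = 1.00242
Highest is cycle (1) at 1.1878 (>1, arbitrage).

1.1878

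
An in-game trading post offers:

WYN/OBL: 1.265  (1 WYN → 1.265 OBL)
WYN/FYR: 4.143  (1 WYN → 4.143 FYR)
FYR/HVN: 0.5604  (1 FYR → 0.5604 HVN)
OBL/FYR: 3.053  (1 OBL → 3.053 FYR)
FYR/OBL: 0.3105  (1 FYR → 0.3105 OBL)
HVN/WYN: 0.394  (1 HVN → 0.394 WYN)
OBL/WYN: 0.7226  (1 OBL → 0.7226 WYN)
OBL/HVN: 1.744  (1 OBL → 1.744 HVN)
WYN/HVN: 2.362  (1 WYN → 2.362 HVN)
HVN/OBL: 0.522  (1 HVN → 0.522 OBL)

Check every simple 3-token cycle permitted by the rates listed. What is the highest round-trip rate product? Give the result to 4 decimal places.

OBL→WYN→FYR→OBL: 0.7226 × 4.143 × 0.3105 = 0.92955
HVN→WYN→FYR→HVN: 0.394 × 4.143 × 0.5604 = 0.91476
HVN→OBL→FYR→HVN: 0.522 × 3.053 × 0.5604 = 0.89309
HVN→OBL→WYN→HVN: 0.522 × 0.7226 × 2.362 = 0.89094
HVN→WYN→OBL→HVN: 0.394 × 1.265 × 1.744 = 0.86923
Maximum is OBL→WYN→FYR→OBL at 0.9296; no arbitrage — every cycle loses value.

0.9296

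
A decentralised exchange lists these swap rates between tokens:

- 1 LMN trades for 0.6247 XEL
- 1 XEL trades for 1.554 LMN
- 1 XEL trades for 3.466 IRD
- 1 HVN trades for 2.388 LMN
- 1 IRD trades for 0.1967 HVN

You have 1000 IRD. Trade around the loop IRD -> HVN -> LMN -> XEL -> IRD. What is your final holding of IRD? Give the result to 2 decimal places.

1000 IRD × 0.1967 = 196.7 HVN
196.7 HVN × 2.388 = 469.7196 LMN
469.7196 LMN × 0.6247 = 293.43383412 XEL
293.43383412 XEL × 3.466 = 1017.04166905992 IRD

1017.04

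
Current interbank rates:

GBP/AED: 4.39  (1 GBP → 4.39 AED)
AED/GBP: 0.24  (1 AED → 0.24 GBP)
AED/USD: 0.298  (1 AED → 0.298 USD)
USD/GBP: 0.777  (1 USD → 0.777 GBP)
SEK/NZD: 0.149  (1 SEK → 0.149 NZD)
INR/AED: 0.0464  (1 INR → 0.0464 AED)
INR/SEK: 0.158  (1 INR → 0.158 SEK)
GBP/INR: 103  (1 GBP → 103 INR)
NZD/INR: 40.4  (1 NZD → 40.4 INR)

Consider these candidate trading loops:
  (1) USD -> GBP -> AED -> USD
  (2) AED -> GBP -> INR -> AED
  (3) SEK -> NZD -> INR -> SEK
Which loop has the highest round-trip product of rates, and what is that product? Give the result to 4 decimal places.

1.1470

(1) 0.777 × 4.39 × 0.298 = 1.01649
(2) 0.24 × 103 × 0.0464 = 1.14701
(3) 0.149 × 40.4 × 0.158 = 0.95110
Highest is cycle (2) at 1.1470 (>1, arbitrage).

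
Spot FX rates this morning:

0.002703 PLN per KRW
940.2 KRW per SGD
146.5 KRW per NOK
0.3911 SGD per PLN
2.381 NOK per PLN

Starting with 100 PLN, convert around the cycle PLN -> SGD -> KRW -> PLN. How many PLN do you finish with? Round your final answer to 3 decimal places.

100 PLN × 0.3911 = 39.11 SGD
39.11 SGD × 940.2 = 36771.222 KRW
36771.222 KRW × 0.002703 = 99.392613066 PLN

99.393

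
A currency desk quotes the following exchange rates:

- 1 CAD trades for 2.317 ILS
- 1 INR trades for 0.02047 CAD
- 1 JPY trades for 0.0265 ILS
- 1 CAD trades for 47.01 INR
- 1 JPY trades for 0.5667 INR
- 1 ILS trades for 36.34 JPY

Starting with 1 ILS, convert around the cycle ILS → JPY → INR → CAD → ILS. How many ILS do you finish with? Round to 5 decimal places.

0.97675

1 ILS × 36.34 = 36.34 JPY
36.34 JPY × 0.5667 = 20.593878 INR
20.593878 INR × 0.02047 = 0.42155668266 CAD
0.42155668266 CAD × 2.317 = 0.97674683372322 ILS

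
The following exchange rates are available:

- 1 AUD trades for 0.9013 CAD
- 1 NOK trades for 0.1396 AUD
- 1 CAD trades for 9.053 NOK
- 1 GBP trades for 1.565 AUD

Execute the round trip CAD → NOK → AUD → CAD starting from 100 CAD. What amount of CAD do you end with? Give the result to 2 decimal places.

113.91

100 CAD × 9.053 = 905.3 NOK
905.3 NOK × 0.1396 = 126.37988 AUD
126.37988 AUD × 0.9013 = 113.906185844 CAD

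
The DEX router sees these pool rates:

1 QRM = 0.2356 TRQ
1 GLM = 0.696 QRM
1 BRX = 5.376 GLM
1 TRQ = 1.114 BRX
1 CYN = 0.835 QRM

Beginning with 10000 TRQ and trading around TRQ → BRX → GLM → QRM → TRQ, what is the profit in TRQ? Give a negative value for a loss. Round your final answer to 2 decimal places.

10000 TRQ × 1.114 = 11140 BRX
11140 BRX × 5.376 = 59888.64 GLM
59888.64 GLM × 0.696 = 41682.49344 QRM
41682.49344 QRM × 0.2356 = 9820.395454464 TRQ
Net change: 9820.395454464 − 10000 = -179.604545536 TRQ

-179.60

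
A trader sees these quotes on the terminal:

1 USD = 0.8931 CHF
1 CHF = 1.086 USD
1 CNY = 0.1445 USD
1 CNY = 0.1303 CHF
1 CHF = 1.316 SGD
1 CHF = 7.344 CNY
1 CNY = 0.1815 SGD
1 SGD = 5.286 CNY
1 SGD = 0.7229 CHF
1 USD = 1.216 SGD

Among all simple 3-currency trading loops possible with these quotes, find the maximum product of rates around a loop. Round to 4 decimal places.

CHF→CNY→SGD→CHF: 7.344 × 0.1815 × 0.7229 = 0.96358
CHF→USD→SGD→CHF: 1.086 × 1.216 × 0.7229 = 0.95464
CHF→CNY→USD→CHF: 7.344 × 0.1445 × 0.8931 = 0.94776
SGD→CNY→USD→SGD: 5.286 × 0.1445 × 1.216 = 0.92881
CHF→SGD→CNY→CHF: 1.316 × 5.286 × 0.1303 = 0.90642
Maximum is CHF→CNY→SGD→CHF at 0.9636; no arbitrage — every cycle loses value.

0.9636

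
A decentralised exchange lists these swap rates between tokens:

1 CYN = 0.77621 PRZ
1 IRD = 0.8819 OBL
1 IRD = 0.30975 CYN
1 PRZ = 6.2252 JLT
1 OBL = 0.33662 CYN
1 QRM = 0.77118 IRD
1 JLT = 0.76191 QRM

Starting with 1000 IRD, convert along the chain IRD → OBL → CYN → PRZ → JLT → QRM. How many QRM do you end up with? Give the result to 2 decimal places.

1000 IRD × 0.8819 = 881.9 OBL
881.9 OBL × 0.33662 = 296.865178 CYN
296.865178 CYN × 0.77621 = 230.42971981538 PRZ
230.42971981538 PRZ × 6.2252 = 1434.471091794703576 JLT
1434.471091794703576 JLT × 0.76191 = 1092.93786954930260159016 QRM

1092.94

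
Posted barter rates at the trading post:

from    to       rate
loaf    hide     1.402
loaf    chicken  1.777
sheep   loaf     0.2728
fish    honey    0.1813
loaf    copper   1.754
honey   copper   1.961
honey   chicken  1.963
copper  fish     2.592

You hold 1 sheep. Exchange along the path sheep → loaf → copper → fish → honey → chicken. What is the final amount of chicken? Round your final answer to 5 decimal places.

1 sheep × 0.2728 = 0.2728 loaf
0.2728 loaf × 1.754 = 0.4784912 copper
0.4784912 copper × 2.592 = 1.2402491904 fish
1.2402491904 fish × 0.1813 = 0.22485717821952 honey
0.22485717821952 honey × 1.963 = 0.44139464084491776 chicken

0.44139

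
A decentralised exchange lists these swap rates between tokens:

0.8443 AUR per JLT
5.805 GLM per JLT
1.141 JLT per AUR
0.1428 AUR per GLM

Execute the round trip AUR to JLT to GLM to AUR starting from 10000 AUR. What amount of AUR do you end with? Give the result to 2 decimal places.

9458.37

10000 AUR × 1.141 = 11410 JLT
11410 JLT × 5.805 = 66235.05 GLM
66235.05 GLM × 0.1428 = 9458.36514 AUR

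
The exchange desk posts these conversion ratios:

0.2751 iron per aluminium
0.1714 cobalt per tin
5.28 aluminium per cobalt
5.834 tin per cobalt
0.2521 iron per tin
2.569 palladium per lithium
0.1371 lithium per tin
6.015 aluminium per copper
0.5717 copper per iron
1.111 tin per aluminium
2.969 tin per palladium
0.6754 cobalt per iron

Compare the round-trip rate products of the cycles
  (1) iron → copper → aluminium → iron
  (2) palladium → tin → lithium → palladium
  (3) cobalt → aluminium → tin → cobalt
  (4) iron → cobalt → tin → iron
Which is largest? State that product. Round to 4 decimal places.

1.0457

(1) 0.5717 × 6.015 × 0.2751 = 0.94601
(2) 2.969 × 0.1371 × 2.569 = 1.04571
(3) 5.28 × 1.111 × 0.1714 = 1.00545
(4) 0.6754 × 5.834 × 0.2521 = 0.99335
Highest is cycle (2) at 1.0457 (>1, arbitrage).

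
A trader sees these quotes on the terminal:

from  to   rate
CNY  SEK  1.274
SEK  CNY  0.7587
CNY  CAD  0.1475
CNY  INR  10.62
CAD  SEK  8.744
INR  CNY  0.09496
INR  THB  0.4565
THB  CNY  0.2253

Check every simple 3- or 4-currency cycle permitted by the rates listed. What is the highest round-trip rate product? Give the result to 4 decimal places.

CNY→INR→THB→CNY: 10.62 × 0.4565 × 0.2253 = 1.09226
CNY→CAD→SEK→CNY: 0.1475 × 8.744 × 0.7587 = 0.97853
Maximum is CNY→INR→THB→CNY at 1.0923; arbitrage exists.

1.0923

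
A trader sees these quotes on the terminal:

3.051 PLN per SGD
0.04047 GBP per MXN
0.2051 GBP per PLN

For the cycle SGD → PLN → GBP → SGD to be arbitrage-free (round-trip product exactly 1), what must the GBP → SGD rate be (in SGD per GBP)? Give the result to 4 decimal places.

Known legs of the cycle: 3.051 × 0.2051 = 0.6257601
For no arbitrage the full-cycle product must be 1, so the missing rate is 1 / 0.6257601 ≈ 1.598057.

1.5981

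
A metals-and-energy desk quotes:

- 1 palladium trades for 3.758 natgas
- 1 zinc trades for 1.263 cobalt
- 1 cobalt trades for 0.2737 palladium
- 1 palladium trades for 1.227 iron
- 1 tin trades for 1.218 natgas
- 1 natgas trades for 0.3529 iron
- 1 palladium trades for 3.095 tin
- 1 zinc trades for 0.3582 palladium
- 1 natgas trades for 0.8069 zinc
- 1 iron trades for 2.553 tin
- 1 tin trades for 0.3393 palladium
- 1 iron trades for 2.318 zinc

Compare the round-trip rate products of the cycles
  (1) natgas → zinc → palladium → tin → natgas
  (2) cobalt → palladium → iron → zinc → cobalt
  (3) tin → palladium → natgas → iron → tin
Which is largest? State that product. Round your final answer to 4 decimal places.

(1) 0.8069 × 0.3582 × 3.095 × 1.218 = 1.08957
(2) 0.2737 × 1.227 × 2.318 × 1.263 = 0.98319
(3) 0.3393 × 3.758 × 0.3529 × 2.553 = 1.14880
Highest is cycle (3) at 1.1488 (>1, arbitrage).

1.1488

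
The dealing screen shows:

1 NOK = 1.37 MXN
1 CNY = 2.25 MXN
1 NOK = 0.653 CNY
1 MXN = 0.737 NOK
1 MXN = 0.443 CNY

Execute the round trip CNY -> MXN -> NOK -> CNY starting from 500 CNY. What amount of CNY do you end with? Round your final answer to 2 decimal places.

500 CNY × 2.25 = 1125 MXN
1125 MXN × 0.737 = 829.125 NOK
829.125 NOK × 0.653 = 541.418625 CNY

541.42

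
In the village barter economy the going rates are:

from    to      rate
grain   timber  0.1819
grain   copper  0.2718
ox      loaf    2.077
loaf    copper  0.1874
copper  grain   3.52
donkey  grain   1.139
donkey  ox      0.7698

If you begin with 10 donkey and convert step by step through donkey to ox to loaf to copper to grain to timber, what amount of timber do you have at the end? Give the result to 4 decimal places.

1.9185

10 donkey × 0.7698 = 7.698 ox
7.698 ox × 2.077 = 15.988746 loaf
15.988746 loaf × 0.1874 = 2.9962910004 copper
2.9962910004 copper × 3.52 = 10.546944321408 grain
10.546944321408 grain × 0.1819 = 1.9184891720641152 timber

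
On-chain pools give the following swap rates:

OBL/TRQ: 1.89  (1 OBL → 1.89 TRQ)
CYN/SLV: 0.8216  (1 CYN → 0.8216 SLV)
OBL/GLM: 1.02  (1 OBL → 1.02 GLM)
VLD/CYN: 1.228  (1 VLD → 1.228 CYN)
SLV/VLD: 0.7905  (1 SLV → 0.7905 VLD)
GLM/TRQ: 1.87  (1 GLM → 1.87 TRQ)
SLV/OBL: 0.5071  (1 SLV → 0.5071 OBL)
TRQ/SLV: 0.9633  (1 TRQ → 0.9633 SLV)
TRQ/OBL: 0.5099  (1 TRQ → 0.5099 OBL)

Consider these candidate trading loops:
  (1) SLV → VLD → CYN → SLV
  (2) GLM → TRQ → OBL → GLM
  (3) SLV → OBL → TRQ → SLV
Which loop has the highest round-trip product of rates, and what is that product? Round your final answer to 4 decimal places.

(1) 0.7905 × 1.228 × 0.8216 = 0.79756
(2) 1.87 × 0.5099 × 1.02 = 0.97258
(3) 0.5071 × 1.89 × 0.9633 = 0.92325
Highest is cycle (2) at 0.9726 (≤1, no arbitrage).

0.9726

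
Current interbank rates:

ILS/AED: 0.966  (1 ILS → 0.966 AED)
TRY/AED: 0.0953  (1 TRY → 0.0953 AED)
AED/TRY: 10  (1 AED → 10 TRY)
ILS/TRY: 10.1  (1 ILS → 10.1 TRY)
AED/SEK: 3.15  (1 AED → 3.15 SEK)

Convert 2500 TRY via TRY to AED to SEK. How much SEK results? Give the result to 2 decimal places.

2500 TRY × 0.0953 = 238.25 AED
238.25 AED × 3.15 = 750.4875 SEK

750.49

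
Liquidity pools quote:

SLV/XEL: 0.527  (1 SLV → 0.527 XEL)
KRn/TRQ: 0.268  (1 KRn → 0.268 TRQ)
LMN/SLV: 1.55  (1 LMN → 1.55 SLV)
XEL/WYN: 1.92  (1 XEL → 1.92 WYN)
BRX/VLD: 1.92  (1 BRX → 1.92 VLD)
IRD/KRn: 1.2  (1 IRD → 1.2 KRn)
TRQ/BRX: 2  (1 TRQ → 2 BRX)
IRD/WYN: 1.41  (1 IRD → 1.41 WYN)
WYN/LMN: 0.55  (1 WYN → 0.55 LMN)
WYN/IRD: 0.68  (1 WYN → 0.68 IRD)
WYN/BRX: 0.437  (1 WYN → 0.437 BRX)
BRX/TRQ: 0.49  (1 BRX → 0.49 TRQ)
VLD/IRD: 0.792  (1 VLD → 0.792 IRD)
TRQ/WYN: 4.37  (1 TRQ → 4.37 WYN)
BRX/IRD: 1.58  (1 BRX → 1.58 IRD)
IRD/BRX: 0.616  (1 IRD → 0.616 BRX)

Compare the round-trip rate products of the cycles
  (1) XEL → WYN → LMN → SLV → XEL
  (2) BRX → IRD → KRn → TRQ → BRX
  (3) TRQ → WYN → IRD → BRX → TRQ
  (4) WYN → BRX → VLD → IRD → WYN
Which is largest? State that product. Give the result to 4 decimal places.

(1) 1.92 × 0.55 × 1.55 × 0.527 = 0.86259
(2) 1.58 × 1.2 × 0.268 × 2 = 1.01626
(3) 4.37 × 0.68 × 0.616 × 0.49 = 0.89695
(4) 0.437 × 1.92 × 0.792 × 1.41 = 0.93697
Highest is cycle (2) at 1.0163 (>1, arbitrage).

1.0163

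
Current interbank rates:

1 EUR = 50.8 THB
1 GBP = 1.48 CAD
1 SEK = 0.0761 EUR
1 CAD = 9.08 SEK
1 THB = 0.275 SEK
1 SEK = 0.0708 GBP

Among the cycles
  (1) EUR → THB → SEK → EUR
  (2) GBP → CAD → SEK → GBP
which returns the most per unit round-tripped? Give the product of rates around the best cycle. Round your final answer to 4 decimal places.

1.0631

(1) 50.8 × 0.275 × 0.0761 = 1.06312
(2) 1.48 × 9.08 × 0.0708 = 0.95144
Highest is cycle (1) at 1.0631 (>1, arbitrage).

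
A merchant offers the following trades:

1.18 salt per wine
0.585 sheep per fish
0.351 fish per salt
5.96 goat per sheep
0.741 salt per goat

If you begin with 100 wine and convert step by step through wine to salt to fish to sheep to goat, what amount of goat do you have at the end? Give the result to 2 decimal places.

100 wine × 1.18 = 118 salt
118 salt × 0.351 = 41.418 fish
41.418 fish × 0.585 = 24.22953 sheep
24.22953 sheep × 5.96 = 144.4079988 goat

144.41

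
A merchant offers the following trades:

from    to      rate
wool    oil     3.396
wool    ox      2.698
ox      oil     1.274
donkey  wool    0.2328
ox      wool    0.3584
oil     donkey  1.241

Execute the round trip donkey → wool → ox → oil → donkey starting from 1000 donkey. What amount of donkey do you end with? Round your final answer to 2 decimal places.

1000 donkey × 0.2328 = 232.8 wool
232.8 wool × 2.698 = 628.0944 ox
628.0944 ox × 1.274 = 800.1922656 oil
800.1922656 oil × 1.241 = 993.0386016096 donkey

993.04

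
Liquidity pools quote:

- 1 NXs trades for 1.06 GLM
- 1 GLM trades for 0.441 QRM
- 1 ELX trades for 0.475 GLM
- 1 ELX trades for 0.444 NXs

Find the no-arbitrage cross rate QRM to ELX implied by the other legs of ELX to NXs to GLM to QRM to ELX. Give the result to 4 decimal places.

4.8181

Known legs of the cycle: 0.444 × 1.06 × 0.441 = 0.20755224
For no arbitrage the full-cycle product must be 1, so the missing rate is 1 / 0.20755224 ≈ 4.818064.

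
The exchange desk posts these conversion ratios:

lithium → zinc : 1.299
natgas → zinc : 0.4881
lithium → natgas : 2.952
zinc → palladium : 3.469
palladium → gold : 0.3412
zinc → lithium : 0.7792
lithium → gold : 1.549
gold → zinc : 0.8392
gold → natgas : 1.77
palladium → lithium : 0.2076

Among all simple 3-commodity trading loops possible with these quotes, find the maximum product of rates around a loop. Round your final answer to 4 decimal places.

1.1227

lithium→natgas→zinc→lithium: 2.952 × 0.4881 × 0.7792 = 1.12273
gold→zinc→lithium→gold: 0.8392 × 0.7792 × 1.549 = 1.01290
gold→zinc→palladium→gold: 0.8392 × 3.469 × 0.3412 = 0.99330
palladium→lithium→zinc→palladium: 0.2076 × 1.299 × 3.469 = 0.93549
Maximum is lithium→natgas→zinc→lithium at 1.1227; arbitrage exists.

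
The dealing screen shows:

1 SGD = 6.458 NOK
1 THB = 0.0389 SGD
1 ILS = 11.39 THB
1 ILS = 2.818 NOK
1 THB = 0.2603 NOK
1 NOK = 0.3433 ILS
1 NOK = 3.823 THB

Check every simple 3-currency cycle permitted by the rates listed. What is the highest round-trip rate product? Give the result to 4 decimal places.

ILS→THB→NOK→ILS: 11.39 × 0.2603 × 0.3433 = 1.01782
THB→SGD→NOK→THB: 0.0389 × 6.458 × 3.823 = 0.96040
Maximum is ILS→THB→NOK→ILS at 1.0178; arbitrage exists.

1.0178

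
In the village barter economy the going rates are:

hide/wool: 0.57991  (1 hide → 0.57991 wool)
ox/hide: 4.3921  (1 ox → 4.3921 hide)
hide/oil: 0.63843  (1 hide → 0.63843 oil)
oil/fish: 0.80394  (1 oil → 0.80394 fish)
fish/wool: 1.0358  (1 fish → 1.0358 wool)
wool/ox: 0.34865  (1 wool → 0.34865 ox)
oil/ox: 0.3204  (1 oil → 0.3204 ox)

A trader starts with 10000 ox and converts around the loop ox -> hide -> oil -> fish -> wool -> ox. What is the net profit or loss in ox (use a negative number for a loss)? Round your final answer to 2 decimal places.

10000 ox × 4.3921 = 43921 hide
43921 hide × 0.63843 = 28040.48403 oil
28040.48403 oil × 0.80394 = 22542.8667310782 fish
22542.8667310782 fish × 1.0358 = 23349.90136005079956 wool
23349.90136005079956 wool × 0.34865 = 8140.943109181711266594 ox
Net change: 8140.943109181711266594 − 10000 = -1859.056890818288733406 ox

-1859.06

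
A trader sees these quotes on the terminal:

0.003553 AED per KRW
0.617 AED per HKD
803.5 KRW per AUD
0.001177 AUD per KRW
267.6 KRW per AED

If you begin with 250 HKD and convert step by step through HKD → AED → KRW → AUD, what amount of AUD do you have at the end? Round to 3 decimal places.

48.583

250 HKD × 0.617 = 154.25 AED
154.25 AED × 267.6 = 41277.3 KRW
41277.3 KRW × 0.001177 = 48.5833821 AUD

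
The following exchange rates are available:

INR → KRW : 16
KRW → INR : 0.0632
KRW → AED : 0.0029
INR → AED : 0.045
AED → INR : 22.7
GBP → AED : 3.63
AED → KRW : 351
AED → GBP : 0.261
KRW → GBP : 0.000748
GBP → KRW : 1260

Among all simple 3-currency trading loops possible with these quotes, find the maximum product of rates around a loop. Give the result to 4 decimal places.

KRW→AED→INR→KRW: 0.0029 × 22.7 × 16 = 1.05328
KRW→INR→AED→KRW: 0.0632 × 0.045 × 351 = 0.99824
KRW→AED→GBP→KRW: 0.0029 × 0.261 × 1260 = 0.95369
KRW→GBP→AED→KRW: 0.000748 × 3.63 × 351 = 0.95305
Maximum is KRW→AED→INR→KRW at 1.0533; arbitrage exists.

1.0533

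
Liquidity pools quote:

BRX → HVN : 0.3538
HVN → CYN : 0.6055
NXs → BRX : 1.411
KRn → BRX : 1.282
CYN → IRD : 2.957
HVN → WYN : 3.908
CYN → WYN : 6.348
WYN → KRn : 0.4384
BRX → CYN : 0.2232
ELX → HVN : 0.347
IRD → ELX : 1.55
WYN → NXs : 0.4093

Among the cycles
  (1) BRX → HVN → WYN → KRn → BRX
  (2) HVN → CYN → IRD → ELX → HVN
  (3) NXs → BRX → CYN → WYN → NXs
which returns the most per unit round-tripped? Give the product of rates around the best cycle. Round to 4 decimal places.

0.9630

(1) 0.3538 × 3.908 × 0.4384 × 1.282 = 0.77709
(2) 0.6055 × 2.957 × 1.55 × 0.347 = 0.96300
(3) 1.411 × 0.2232 × 6.348 × 0.4093 = 0.81828
Highest is cycle (2) at 0.9630 (≤1, no arbitrage).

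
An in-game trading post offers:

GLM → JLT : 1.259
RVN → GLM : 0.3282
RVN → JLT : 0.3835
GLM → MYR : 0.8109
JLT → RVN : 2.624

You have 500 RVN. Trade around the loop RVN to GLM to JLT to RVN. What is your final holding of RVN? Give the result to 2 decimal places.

542.12

500 RVN × 0.3282 = 164.1 GLM
164.1 GLM × 1.259 = 206.6019 JLT
206.6019 JLT × 2.624 = 542.1233856 RVN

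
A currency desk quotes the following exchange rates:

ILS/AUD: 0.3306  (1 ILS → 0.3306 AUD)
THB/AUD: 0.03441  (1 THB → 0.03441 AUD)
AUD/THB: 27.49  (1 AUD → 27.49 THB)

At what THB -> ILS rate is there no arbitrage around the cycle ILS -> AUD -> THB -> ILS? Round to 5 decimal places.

Known legs of the cycle: 0.3306 × 27.49 = 9.088194
For no arbitrage the full-cycle product must be 1, so the missing rate is 1 / 9.088194 ≈ 0.1100329.

0.11003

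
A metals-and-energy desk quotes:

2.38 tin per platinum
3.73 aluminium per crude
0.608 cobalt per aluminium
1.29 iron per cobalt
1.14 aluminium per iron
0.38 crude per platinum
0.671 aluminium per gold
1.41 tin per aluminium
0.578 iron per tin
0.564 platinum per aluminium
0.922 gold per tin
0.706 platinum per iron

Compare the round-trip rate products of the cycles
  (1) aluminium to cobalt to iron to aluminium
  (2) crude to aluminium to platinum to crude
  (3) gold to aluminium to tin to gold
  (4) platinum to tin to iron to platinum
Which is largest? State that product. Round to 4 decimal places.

(1) 0.608 × 1.29 × 1.14 = 0.89412
(2) 3.73 × 0.564 × 0.38 = 0.79941
(3) 0.671 × 1.41 × 0.922 = 0.87231
(4) 2.38 × 0.578 × 0.706 = 0.97120
Highest is cycle (4) at 0.9712 (≤1, no arbitrage).

0.9712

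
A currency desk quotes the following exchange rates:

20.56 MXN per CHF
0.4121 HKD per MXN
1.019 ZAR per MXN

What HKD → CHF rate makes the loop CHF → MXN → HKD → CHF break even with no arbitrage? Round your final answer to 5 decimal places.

0.11803

Known legs of the cycle: 20.56 × 0.4121 = 8.472776
For no arbitrage the full-cycle product must be 1, so the missing rate is 1 / 8.472776 ≈ 0.1180251.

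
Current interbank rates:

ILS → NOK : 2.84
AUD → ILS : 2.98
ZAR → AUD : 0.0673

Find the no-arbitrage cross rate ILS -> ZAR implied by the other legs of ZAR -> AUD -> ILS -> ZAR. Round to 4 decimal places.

Known legs of the cycle: 0.0673 × 2.98 = 0.200554
For no arbitrage the full-cycle product must be 1, so the missing rate is 1 / 0.200554 ≈ 4.986188.

4.9862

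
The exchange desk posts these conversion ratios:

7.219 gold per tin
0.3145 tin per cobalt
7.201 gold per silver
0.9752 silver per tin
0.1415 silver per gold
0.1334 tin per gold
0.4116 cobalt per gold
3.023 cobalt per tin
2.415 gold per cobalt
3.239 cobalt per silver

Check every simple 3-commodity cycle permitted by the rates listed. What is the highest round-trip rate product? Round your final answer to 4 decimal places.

silver→cobalt→gold→silver: 3.239 × 2.415 × 0.1415 = 1.10684
silver→cobalt→tin→silver: 3.239 × 0.3145 × 0.9752 = 0.99340
gold→tin→cobalt→gold: 0.1334 × 3.023 × 2.415 = 0.97389
silver→gold→tin→silver: 7.201 × 0.1334 × 0.9752 = 0.93679
gold→cobalt→tin→gold: 0.4116 × 0.3145 × 7.219 = 0.93449
Maximum is silver→cobalt→gold→silver at 1.1068; arbitrage exists.

1.1068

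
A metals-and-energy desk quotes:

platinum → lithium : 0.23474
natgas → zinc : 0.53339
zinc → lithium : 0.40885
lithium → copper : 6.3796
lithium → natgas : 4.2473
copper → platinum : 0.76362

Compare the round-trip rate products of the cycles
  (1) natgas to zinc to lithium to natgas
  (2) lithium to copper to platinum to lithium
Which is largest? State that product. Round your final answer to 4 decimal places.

1.1436

(1) 0.53339 × 0.40885 × 4.2473 = 0.92624
(2) 6.3796 × 0.76362 × 0.23474 = 1.14356
Highest is cycle (2) at 1.1436 (>1, arbitrage).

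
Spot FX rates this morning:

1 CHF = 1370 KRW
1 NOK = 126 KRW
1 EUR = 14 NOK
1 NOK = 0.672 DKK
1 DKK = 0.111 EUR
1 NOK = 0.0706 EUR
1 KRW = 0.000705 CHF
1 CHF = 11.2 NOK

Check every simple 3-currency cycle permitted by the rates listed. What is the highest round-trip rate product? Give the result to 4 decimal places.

EUR→NOK→DKK→EUR: 14 × 0.672 × 0.111 = 1.04429
CHF→NOK→KRW→CHF: 11.2 × 126 × 0.000705 = 0.99490
Maximum is EUR→NOK→DKK→EUR at 1.0443; arbitrage exists.

1.0443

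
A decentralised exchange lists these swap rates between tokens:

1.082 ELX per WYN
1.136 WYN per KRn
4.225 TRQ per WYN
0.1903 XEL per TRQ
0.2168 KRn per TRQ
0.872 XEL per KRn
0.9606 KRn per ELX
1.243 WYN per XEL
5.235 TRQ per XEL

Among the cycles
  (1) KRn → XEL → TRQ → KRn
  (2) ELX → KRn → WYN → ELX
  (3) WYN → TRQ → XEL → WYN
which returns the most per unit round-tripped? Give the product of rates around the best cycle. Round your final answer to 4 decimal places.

(1) 0.872 × 5.235 × 0.2168 = 0.98967
(2) 0.9606 × 1.136 × 1.082 = 1.18072
(3) 4.225 × 0.1903 × 1.243 = 0.99939
Highest is cycle (2) at 1.1807 (>1, arbitrage).

1.1807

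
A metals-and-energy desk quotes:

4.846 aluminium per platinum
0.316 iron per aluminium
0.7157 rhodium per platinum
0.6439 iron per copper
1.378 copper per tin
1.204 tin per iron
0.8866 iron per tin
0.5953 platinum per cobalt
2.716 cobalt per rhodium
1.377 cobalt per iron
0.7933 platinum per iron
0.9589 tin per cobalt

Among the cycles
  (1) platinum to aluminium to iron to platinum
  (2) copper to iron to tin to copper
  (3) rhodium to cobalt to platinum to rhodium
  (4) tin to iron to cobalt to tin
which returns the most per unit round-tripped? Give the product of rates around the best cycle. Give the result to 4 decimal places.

1.2148

(1) 4.846 × 0.316 × 0.7933 = 1.21481
(2) 0.6439 × 1.204 × 1.378 = 1.06830
(3) 2.716 × 0.5953 × 0.7157 = 1.15717
(4) 0.8866 × 1.377 × 0.9589 = 1.17067
Highest is cycle (1) at 1.2148 (>1, arbitrage).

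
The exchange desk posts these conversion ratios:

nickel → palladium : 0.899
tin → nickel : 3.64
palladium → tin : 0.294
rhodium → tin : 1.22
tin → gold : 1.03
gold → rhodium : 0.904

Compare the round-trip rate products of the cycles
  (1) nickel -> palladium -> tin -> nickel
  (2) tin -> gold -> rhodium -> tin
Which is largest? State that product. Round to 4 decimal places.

(1) 0.899 × 0.294 × 3.64 = 0.96207
(2) 1.03 × 0.904 × 1.22 = 1.13597
Highest is cycle (2) at 1.1360 (>1, arbitrage).

1.1360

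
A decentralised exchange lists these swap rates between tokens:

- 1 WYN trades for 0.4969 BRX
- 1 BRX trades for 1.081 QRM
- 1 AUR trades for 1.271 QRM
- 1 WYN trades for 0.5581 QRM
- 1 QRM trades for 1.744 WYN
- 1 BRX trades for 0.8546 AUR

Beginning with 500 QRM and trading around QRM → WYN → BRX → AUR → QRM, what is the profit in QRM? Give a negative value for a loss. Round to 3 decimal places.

-29.354

500 QRM × 1.744 = 872 WYN
872 WYN × 0.4969 = 433.2968 BRX
433.2968 BRX × 0.8546 = 370.29544528 AUR
370.29544528 AUR × 1.271 = 470.64551095088 QRM
Net change: 470.64551095088 − 500 = -29.35448904912 QRM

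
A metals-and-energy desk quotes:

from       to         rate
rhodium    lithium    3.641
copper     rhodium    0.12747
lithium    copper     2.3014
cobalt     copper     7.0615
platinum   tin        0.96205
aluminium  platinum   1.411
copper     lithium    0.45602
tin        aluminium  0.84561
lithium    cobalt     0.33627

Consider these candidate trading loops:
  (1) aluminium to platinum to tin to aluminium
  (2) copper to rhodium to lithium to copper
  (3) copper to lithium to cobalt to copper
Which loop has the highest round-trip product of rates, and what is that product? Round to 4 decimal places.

1.1479

(1) 1.411 × 0.96205 × 0.84561 = 1.14788
(2) 0.12747 × 3.641 × 2.3014 = 1.06812
(3) 0.45602 × 0.33627 × 7.0615 = 1.08285
Highest is cycle (1) at 1.1479 (>1, arbitrage).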